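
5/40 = 1/8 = 0.12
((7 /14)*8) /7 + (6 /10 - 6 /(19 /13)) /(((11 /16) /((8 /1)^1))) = -294188 /7315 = -40.22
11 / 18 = 0.61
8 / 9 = 0.89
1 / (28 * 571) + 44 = 44.00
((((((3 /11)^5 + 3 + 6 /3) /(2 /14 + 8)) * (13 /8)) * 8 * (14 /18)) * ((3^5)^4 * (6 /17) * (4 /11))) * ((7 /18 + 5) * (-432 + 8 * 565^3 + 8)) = 1124134347056307129049747968 /52019473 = 21609875729735038435.51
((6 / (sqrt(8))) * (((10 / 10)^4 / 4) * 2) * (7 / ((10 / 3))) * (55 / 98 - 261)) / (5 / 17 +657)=-3905019 * sqrt(2) / 6257440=-0.88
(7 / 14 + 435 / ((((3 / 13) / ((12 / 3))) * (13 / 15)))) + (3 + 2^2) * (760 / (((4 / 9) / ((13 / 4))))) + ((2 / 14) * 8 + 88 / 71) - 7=23656396 / 497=47598.38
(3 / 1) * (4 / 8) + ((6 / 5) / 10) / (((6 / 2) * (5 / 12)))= 399 / 250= 1.60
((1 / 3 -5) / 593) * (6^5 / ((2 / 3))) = -54432 / 593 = -91.79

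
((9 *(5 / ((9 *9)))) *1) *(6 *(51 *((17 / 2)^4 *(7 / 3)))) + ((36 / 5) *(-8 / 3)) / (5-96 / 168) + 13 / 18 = 23108132351 / 11160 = 2070621.18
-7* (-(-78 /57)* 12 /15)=-728 /95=-7.66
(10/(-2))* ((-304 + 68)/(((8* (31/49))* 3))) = 14455/186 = 77.72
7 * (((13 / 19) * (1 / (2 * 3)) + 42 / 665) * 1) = 707 / 570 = 1.24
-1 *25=-25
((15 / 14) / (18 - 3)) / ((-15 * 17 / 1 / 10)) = -1 / 357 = -0.00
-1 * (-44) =44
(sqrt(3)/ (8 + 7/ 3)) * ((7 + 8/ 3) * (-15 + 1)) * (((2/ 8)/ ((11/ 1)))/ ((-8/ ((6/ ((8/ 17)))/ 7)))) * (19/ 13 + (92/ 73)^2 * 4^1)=800699541 * sqrt(3)/ 1511901248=0.92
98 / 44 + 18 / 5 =641 / 110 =5.83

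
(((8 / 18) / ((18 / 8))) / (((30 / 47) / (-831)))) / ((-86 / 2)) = 104152 / 17415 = 5.98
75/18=25/6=4.17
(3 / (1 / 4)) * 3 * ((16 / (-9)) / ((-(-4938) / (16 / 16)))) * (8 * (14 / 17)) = -3584 / 41973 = -0.09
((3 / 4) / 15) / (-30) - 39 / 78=-0.50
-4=-4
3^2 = 9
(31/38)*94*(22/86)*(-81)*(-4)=5192748/817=6355.87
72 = 72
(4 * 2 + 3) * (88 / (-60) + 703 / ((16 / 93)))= 44931.93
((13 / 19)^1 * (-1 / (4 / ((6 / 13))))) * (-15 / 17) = 45 / 646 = 0.07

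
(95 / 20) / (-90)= -0.05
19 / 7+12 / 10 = 3.91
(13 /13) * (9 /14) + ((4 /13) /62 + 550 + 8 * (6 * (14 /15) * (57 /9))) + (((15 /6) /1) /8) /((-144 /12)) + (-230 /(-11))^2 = 416669287819 /327687360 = 1271.55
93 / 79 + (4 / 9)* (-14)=-3587 / 711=-5.05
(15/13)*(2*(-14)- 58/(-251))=-104550/3263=-32.04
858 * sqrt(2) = 1213.40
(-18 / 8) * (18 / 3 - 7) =9 / 4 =2.25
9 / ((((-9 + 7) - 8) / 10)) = -9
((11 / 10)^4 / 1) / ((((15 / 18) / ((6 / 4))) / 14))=922383 / 25000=36.90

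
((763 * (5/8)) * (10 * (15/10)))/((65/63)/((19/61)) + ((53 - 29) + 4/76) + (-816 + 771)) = -3605175/8888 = -405.62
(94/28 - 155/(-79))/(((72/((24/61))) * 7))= 1961/472262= 0.00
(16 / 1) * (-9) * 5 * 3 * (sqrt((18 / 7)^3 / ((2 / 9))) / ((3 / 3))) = -349920 * sqrt(7) / 49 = -18893.90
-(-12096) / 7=1728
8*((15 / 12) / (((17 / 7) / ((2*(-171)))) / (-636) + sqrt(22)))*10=-2588392800 / 51001764814943 + 231826203705600*sqrt(22) / 51001764814943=21.32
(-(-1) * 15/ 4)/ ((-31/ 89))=-1335/ 124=-10.77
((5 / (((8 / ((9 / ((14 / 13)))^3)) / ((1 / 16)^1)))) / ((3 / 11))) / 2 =29362905 / 702464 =41.80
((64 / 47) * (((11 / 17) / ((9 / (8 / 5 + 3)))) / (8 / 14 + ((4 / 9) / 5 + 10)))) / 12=616 / 174981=0.00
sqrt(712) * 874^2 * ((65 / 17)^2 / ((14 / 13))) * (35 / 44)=52444861625 * sqrt(178) / 3179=220101203.43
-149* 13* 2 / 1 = -3874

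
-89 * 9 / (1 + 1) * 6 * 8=-19224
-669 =-669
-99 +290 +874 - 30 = 1035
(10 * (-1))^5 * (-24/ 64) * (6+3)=337500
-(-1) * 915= 915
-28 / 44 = -7 / 11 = -0.64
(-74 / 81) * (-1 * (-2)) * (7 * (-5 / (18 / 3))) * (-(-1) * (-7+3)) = -10360 / 243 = -42.63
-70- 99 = -169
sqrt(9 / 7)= 3*sqrt(7) / 7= 1.13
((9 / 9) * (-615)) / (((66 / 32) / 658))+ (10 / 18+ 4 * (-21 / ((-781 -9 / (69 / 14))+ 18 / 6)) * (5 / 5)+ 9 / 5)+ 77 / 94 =-20467671935407 / 104320260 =-196200.35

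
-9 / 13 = -0.69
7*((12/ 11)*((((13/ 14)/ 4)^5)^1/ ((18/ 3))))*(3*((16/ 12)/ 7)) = 371293/ 757256192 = 0.00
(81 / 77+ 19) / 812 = 386 / 15631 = 0.02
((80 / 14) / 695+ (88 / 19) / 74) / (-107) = -48436 / 73190033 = -0.00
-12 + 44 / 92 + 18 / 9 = -219 / 23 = -9.52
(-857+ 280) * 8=-4616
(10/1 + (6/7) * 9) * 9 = 1116/7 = 159.43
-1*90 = -90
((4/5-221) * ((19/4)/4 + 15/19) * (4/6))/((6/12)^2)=-220567/190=-1160.88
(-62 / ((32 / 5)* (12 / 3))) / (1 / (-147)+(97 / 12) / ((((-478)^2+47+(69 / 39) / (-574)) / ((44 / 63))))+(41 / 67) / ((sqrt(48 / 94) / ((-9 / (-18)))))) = -722419581092703561367174594755* sqrt(282) / 2144252191838379892329318239824-24005148930697039742929538295 / 268031523979797486541164779978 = -5.75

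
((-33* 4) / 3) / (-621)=44 / 621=0.07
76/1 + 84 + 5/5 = 161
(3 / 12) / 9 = 1 / 36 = 0.03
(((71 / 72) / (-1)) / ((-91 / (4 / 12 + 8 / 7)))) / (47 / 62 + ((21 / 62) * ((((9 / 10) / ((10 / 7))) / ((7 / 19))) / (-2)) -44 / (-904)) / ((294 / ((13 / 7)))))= 5397072100 / 255249425457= 0.02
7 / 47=0.15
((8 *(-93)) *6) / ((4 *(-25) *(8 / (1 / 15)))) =0.37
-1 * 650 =-650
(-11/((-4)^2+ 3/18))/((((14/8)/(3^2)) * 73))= -2376/49567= -0.05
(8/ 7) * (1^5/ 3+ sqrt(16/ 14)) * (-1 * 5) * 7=-80 * sqrt(14)/ 7 - 40/ 3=-56.10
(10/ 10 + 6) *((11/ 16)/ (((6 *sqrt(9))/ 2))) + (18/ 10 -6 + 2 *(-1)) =-4079/ 720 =-5.67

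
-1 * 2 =-2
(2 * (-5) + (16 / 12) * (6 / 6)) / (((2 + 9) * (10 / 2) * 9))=-26 / 1485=-0.02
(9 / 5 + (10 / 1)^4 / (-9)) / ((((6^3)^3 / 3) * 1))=-0.00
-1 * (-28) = 28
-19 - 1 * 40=-59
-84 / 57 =-28 / 19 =-1.47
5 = 5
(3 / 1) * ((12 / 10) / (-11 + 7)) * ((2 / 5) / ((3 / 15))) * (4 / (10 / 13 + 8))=-78 / 95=-0.82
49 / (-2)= -24.50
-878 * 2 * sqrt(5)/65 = -1756 * sqrt(5)/65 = -60.41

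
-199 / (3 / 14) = -2786 / 3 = -928.67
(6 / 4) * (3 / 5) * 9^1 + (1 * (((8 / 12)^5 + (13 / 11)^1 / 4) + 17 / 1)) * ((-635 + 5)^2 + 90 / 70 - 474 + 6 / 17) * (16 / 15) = 23440410411071 / 3180870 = 7369182.15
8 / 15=0.53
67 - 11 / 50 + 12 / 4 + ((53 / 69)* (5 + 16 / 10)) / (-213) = 17086781 / 244950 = 69.76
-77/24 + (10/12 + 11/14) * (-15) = -4619/168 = -27.49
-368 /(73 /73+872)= -368 /873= -0.42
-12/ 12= -1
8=8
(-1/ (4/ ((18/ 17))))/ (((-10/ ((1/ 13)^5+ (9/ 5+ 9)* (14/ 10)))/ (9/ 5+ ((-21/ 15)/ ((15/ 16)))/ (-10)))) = 18104992491/ 23205812500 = 0.78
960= 960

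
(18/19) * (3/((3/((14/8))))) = 63/38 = 1.66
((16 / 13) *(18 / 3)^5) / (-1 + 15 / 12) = 497664 / 13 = 38281.85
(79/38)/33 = 79/1254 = 0.06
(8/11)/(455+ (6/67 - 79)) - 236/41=-5.75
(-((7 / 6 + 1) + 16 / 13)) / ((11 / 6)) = -265 / 143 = -1.85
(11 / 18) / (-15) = -11 / 270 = -0.04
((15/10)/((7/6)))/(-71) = -9/497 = -0.02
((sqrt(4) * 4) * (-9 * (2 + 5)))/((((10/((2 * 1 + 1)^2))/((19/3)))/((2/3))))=-9576/5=-1915.20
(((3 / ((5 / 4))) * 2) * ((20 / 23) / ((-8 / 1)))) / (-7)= 12 / 161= 0.07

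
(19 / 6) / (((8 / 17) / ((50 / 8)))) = 8075 / 192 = 42.06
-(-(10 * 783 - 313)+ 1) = 7516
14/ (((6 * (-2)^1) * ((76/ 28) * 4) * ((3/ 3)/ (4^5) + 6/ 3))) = -6272/ 116793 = -0.05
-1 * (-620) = 620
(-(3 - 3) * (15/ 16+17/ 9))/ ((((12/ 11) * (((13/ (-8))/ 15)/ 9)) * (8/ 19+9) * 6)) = 0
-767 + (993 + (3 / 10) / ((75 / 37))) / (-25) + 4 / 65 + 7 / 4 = -130798587 / 162500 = -804.91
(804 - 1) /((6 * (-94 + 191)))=803 /582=1.38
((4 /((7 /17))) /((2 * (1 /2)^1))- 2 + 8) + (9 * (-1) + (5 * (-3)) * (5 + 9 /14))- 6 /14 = -78.36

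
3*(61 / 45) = 61 / 15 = 4.07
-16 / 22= -8 / 11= -0.73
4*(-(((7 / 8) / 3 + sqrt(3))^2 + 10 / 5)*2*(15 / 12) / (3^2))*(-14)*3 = 245*sqrt(3) / 9 + 102515 / 432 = 284.45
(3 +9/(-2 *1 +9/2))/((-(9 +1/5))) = -33/46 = -0.72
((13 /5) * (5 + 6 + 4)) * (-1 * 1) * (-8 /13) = 24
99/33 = 3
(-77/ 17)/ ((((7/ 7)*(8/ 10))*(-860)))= 77/ 11696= 0.01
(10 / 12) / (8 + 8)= 5 / 96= 0.05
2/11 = 0.18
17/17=1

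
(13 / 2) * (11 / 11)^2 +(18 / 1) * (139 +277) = 14989 / 2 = 7494.50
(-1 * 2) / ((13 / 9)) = -18 / 13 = -1.38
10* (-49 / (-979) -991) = -9701400 / 979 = -9909.50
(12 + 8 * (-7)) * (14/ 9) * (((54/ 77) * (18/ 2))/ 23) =-432/ 23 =-18.78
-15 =-15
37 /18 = 2.06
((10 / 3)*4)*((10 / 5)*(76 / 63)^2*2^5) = 14786560 / 11907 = 1241.84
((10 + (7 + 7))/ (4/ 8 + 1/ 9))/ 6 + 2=8.55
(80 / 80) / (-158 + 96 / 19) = -19 / 2906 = -0.01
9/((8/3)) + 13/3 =185/24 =7.71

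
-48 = -48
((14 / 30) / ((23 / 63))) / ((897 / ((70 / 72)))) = 343 / 247572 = 0.00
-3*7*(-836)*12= 210672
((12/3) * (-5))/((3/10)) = -200/3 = -66.67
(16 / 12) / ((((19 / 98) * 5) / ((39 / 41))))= 5096 / 3895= 1.31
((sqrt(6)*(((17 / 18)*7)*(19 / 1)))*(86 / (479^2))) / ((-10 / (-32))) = 1555568*sqrt(6) / 10324845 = 0.37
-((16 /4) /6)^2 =-0.44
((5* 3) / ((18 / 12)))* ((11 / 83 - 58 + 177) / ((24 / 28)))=115360 / 83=1389.88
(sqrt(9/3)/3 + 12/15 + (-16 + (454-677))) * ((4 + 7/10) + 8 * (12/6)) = -4918.79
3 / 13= 0.23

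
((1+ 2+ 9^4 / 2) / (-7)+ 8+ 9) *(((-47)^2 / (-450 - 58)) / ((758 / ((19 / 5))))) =9.85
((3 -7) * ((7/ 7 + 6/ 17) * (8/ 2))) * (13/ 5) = -4784/ 85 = -56.28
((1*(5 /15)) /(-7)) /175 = -1 /3675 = -0.00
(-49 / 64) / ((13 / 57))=-2793 / 832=-3.36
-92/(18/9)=-46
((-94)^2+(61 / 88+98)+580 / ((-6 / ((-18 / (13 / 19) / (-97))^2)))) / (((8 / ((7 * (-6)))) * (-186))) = 8744697029971 / 34702800704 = 251.99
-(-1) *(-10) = -10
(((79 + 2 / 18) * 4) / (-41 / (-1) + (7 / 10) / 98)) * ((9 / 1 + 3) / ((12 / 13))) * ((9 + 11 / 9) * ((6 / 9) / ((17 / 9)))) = 953738240 / 2635119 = 361.93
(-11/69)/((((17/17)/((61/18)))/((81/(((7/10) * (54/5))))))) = -16775/2898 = -5.79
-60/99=-20/33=-0.61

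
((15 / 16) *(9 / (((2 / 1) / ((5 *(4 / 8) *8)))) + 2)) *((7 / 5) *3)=1449 / 4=362.25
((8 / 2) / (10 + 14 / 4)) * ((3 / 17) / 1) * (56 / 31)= 448 / 4743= 0.09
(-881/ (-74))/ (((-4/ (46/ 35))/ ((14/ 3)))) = -20263/ 1110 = -18.25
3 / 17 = 0.18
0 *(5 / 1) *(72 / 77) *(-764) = 0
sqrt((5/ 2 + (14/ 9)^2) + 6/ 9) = 2.36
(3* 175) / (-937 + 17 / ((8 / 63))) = -168 / 257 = -0.65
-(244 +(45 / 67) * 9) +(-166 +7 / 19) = -529156 / 1273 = -415.68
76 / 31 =2.45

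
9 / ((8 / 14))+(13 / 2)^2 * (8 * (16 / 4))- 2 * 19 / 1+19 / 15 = 79861 / 60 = 1331.02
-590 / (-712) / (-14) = -295 / 4984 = -0.06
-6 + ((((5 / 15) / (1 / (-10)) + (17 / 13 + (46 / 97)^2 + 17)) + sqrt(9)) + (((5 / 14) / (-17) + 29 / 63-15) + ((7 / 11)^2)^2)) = -8429385324421 / 3835986127974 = -2.20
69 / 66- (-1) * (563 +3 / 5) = 564.65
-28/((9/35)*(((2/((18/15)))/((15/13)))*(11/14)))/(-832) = 1715/14872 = 0.12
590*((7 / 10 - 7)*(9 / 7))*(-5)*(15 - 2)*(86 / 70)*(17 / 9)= 5046093 / 7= 720870.43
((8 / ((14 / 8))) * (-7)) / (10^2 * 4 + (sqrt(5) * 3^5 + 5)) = 8 / 81 - 8 * sqrt(5) / 135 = -0.03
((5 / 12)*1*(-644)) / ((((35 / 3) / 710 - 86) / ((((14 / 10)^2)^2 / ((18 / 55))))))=301904141 / 8241525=36.63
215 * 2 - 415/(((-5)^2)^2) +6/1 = 54417/125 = 435.34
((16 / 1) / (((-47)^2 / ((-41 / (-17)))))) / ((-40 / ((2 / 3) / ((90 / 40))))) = -656 / 5069655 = -0.00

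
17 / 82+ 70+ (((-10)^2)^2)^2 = 8200005757 / 82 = 100000070.21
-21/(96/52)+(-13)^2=1261/8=157.62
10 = 10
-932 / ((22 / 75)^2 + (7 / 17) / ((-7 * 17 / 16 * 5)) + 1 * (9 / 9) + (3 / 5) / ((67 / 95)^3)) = -113920189486875 / 340461445972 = -334.61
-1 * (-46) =46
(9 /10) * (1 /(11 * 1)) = 9 /110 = 0.08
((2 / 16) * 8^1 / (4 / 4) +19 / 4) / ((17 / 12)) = 69 / 17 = 4.06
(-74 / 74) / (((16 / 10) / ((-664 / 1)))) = 415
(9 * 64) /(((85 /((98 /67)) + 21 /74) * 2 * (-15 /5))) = -1.64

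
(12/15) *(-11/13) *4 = -176/65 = -2.71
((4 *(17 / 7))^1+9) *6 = 786 / 7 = 112.29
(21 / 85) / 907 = 21 / 77095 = 0.00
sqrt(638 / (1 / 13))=91.07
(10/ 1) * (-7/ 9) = -70/ 9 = -7.78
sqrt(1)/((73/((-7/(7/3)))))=-0.04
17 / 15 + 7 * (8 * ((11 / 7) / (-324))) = 349 / 405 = 0.86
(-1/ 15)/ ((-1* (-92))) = -1/ 1380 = -0.00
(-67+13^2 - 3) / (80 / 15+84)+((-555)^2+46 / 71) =5861133115 / 19028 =308026.76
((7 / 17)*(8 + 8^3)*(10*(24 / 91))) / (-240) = -40 / 17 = -2.35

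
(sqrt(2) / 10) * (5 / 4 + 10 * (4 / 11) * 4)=139 * sqrt(2) / 88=2.23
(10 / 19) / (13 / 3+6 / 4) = 12 / 133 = 0.09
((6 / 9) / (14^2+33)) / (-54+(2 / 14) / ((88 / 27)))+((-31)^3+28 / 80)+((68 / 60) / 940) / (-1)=-1598550696073043 / 53659474650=-29790.65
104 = 104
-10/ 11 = -0.91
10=10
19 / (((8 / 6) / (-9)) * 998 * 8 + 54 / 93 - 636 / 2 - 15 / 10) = -31806 / 2513903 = -0.01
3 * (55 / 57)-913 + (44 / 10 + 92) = -77302 / 95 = -813.71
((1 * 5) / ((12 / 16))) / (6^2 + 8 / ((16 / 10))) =20 / 123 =0.16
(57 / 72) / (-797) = -19 / 19128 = -0.00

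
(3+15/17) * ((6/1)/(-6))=-66/17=-3.88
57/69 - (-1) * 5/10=61/46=1.33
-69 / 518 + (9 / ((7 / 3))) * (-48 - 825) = -249189 / 74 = -3367.42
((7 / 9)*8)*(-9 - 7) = -896 / 9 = -99.56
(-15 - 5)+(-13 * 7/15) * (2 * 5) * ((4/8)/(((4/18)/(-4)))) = 526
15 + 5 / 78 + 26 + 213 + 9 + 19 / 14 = 72187 / 273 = 264.42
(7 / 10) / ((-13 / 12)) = -42 / 65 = -0.65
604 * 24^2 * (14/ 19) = 4870656/ 19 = 256350.32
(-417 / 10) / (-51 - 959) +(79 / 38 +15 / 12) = 161687 / 47975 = 3.37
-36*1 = -36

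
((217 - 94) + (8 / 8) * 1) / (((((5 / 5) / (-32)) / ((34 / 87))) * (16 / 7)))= -59024 / 87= -678.44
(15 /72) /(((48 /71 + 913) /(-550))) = -97625 /778452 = -0.13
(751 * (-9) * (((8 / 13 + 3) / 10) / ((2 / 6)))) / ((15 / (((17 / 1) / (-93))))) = 1800147 / 20150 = 89.34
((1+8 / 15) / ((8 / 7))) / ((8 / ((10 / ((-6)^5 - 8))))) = -23 / 106752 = -0.00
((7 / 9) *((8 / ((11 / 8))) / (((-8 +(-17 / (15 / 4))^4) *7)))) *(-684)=-1.07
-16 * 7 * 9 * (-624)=628992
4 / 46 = 2 / 23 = 0.09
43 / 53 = 0.81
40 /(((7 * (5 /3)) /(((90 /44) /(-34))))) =-270 /1309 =-0.21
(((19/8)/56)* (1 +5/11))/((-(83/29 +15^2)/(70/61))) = -2755/8867936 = -0.00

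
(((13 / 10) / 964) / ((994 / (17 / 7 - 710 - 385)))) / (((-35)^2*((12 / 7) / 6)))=-3107 / 733634125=-0.00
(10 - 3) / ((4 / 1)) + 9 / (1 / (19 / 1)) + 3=703 / 4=175.75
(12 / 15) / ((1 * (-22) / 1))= -2 / 55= -0.04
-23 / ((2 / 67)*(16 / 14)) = -10787 / 16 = -674.19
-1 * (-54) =54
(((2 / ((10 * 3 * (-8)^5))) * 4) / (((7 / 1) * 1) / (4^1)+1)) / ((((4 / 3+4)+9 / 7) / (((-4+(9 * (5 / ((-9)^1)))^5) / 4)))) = 21903 / 62627840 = 0.00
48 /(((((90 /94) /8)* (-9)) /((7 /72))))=-5264 /1215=-4.33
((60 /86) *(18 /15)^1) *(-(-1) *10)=360 /43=8.37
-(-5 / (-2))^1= -5 / 2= -2.50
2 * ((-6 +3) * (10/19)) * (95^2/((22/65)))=-926250/11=-84204.55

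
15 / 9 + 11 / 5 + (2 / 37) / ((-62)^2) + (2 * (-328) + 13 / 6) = -346662964 / 533355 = -649.97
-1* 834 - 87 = -921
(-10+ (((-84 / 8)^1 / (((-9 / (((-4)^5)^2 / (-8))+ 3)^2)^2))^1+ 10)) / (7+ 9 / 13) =-479615345916448342016 / 28463296600109970703125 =-0.02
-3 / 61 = -0.05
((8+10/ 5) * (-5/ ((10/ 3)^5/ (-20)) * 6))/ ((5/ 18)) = 6561/ 125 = 52.49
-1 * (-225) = 225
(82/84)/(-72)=-41/3024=-0.01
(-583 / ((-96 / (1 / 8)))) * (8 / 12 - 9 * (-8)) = 63547 / 1152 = 55.16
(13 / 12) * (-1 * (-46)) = 299 / 6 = 49.83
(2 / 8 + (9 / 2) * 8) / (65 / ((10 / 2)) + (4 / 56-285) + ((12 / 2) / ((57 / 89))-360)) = -19285 / 331202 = -0.06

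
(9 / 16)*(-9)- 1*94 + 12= -1393 / 16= -87.06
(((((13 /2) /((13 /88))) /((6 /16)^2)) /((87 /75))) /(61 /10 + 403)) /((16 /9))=44000 /118639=0.37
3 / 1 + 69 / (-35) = 36 / 35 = 1.03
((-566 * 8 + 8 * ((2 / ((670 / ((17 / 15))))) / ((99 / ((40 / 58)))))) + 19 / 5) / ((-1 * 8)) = 13053922547 / 23082840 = 565.52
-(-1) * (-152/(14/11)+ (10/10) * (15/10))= -1651/14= -117.93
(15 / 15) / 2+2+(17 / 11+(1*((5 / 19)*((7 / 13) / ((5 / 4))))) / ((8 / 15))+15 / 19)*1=13714 / 2717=5.05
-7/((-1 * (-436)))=-7/436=-0.02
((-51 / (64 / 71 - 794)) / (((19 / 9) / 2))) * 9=97767 / 178315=0.55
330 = 330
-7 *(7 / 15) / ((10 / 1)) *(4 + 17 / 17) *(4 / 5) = -98 / 75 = -1.31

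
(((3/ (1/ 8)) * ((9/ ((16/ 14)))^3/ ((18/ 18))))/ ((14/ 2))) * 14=750141/ 32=23441.91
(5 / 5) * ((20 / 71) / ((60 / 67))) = 67 / 213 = 0.31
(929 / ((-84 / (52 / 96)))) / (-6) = 12077 / 12096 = 1.00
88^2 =7744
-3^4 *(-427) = 34587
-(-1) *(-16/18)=-8/9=-0.89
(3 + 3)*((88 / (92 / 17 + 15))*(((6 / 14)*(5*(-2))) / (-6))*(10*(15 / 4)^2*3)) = 18933750 / 2429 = 7794.87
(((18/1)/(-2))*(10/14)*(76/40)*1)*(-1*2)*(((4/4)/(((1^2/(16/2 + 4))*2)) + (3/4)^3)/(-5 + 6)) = 70281/448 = 156.88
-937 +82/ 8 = -3707/ 4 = -926.75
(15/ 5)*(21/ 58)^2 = 1323/ 3364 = 0.39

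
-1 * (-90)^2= -8100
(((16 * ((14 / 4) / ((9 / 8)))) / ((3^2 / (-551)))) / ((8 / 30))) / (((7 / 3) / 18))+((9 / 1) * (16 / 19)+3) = -1674839 / 19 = -88149.42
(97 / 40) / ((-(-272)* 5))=97 / 54400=0.00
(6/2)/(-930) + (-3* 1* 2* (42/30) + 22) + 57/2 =42.10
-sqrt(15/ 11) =-sqrt(165)/ 11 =-1.17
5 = 5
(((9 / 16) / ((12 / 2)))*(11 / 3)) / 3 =11 / 96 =0.11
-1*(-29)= 29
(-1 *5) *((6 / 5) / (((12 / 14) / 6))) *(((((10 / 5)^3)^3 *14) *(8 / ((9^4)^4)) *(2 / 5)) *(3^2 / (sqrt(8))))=-0.00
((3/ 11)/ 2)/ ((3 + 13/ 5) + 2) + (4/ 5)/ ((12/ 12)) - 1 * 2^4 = -63461/ 4180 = -15.18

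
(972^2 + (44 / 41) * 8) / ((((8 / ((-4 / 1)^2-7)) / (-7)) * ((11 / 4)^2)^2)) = -78092775936 / 600281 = -130093.70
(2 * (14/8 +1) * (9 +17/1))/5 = 143/5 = 28.60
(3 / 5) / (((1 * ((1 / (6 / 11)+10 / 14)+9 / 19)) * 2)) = 1197 / 12055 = 0.10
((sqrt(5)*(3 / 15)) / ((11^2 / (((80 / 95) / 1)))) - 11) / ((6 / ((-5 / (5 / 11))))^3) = 14641 / 216 - 22*sqrt(5) / 2565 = 67.76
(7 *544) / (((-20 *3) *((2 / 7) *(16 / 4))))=-833 / 15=-55.53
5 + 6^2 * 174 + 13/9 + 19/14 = 790247/126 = 6271.80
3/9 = 0.33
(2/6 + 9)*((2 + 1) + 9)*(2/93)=224/93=2.41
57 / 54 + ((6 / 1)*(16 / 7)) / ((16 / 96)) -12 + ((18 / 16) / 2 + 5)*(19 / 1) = 177.03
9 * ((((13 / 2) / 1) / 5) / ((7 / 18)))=1053 / 35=30.09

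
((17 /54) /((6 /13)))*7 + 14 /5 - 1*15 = -12029 /1620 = -7.43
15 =15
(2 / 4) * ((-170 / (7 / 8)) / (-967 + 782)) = 136 / 259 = 0.53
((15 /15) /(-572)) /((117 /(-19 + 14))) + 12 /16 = 25099 /33462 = 0.75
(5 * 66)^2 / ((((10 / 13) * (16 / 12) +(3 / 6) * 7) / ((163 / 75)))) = 18460728 / 353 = 52296.68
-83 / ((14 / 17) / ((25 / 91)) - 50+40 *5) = -0.54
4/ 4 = 1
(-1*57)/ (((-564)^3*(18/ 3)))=19/ 358812288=0.00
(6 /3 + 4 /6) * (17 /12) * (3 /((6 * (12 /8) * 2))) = 17 /27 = 0.63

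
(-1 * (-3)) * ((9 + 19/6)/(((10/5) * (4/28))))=511/4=127.75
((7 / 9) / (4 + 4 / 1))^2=49 / 5184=0.01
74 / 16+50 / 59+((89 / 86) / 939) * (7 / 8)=208624339 / 38115888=5.47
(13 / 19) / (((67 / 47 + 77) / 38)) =0.33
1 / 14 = 0.07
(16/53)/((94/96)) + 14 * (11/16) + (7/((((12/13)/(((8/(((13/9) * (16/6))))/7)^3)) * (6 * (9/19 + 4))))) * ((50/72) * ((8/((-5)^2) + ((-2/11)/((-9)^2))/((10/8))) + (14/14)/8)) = 49057042342793/4937511138560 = 9.94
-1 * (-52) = 52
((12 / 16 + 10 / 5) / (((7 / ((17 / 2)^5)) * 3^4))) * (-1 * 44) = -171802697 / 18144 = -9468.84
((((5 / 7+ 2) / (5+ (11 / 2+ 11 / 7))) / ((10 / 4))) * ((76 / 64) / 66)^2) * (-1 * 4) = -6859 / 58893120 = -0.00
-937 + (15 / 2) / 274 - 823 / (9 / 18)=-1415469 / 548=-2582.97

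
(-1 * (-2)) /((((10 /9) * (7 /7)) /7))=63 /5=12.60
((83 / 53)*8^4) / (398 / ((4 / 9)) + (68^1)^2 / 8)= 4.35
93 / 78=31 / 26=1.19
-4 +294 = 290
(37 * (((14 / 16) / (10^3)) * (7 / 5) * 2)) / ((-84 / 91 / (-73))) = 1720537 / 240000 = 7.17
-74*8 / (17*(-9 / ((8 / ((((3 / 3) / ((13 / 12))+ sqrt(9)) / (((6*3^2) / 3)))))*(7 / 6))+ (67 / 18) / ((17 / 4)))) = -3878784 / 74143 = -52.31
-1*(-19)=19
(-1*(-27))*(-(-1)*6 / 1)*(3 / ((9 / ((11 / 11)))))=54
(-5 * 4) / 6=-10 / 3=-3.33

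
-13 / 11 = -1.18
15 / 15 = 1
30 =30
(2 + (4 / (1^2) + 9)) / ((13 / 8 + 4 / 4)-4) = -120 / 11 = -10.91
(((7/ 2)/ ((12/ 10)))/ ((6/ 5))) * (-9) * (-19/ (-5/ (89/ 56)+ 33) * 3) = 887775/ 21256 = 41.77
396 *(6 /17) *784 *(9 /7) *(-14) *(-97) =3252420864 /17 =191318874.35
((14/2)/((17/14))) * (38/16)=13.69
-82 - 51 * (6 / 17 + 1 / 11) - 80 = -184.64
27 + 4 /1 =31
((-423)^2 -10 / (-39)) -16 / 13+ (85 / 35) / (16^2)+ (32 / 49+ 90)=87578806561 / 489216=179018.69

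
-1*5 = -5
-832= -832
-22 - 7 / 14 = -45 / 2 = -22.50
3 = 3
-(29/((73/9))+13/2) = -1471/146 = -10.08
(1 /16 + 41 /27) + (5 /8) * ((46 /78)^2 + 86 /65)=191669 /73008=2.63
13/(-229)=-13/229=-0.06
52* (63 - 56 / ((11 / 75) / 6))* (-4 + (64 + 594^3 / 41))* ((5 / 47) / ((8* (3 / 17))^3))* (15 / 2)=-227814943179635175 / 1356608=-167929824370.51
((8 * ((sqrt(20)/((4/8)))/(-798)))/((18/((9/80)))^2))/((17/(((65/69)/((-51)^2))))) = -13 * sqrt(5)/389548232640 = -0.00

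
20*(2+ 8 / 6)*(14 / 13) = 2800 / 39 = 71.79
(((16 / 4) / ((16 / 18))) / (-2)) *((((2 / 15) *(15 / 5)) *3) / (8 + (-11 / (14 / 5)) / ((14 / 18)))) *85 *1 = -1323 / 17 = -77.82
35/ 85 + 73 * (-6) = -7439/ 17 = -437.59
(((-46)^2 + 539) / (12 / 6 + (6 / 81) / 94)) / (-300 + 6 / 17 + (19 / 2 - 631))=-114552630 / 79518941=-1.44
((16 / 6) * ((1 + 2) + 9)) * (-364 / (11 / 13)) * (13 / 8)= -246064 / 11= -22369.45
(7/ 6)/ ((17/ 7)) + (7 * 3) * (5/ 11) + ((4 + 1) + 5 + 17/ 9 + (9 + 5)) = 35.91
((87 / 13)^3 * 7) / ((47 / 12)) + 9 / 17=941271615 / 1755403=536.21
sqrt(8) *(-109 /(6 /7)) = -763 *sqrt(2) /3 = -359.68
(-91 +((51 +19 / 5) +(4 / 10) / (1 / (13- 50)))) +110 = 59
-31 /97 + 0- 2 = -2.32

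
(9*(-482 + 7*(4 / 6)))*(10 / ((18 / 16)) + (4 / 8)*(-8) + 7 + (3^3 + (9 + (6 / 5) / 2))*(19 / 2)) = -23171908 / 15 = -1544793.87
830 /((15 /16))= 2656 /3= 885.33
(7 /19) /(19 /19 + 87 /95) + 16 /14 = 243 /182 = 1.34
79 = 79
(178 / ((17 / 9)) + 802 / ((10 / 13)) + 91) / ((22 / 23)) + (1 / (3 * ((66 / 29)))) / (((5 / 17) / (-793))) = 14957629 / 16830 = 888.75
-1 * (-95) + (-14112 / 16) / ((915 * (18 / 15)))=5746 / 61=94.20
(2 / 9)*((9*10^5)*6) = 1200000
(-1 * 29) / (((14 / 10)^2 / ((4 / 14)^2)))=-2900 / 2401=-1.21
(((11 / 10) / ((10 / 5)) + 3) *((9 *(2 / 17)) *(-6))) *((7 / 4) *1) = -13419 / 340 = -39.47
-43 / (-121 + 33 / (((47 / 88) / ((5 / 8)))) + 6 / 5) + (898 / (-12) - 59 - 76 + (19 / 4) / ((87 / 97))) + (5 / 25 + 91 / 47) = -157479854441 / 780099420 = -201.87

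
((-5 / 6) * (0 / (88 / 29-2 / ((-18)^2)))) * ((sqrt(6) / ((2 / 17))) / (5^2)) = 0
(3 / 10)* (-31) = -93 / 10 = -9.30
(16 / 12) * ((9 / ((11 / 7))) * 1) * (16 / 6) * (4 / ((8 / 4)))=448 / 11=40.73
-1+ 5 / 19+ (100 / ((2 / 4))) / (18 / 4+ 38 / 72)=39.04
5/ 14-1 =-9/ 14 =-0.64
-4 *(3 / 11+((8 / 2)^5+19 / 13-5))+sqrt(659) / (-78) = -583860 / 143-sqrt(659) / 78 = -4083.27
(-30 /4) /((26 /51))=-765 /52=-14.71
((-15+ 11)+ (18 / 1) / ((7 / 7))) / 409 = 14 / 409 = 0.03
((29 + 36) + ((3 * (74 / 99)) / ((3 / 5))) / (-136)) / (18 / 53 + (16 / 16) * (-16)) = -4636387 / 1117512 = -4.15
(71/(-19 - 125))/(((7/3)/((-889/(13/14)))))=63119/312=202.30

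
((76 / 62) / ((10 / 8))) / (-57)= -8 / 465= -0.02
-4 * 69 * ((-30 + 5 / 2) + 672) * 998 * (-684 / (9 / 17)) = 229363896912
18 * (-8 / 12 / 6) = -2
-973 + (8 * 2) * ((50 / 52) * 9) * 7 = -49 / 13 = -3.77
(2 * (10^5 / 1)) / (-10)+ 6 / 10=-99997 / 5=-19999.40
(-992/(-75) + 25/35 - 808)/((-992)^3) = 416881/512500531200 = 0.00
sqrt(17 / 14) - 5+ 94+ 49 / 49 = sqrt(238) / 14+ 90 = 91.10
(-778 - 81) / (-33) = 859 / 33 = 26.03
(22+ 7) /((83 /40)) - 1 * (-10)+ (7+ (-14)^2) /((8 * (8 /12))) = 82387 /1328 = 62.04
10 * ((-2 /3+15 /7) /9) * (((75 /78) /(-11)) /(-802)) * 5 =19375 /21675654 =0.00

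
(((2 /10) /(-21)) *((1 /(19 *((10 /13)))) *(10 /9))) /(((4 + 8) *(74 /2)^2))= -13 /294964740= -0.00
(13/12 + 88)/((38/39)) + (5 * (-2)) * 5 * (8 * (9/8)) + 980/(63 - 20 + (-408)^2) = -358.57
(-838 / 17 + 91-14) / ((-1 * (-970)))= 471 / 16490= 0.03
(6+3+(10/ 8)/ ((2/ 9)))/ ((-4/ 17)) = -1989/ 32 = -62.16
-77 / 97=-0.79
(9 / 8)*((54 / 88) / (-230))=-243 / 80960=-0.00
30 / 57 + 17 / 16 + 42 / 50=18459 / 7600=2.43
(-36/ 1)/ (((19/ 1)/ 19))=-36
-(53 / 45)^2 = -2809 / 2025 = -1.39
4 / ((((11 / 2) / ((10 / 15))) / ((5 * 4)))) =320 / 33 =9.70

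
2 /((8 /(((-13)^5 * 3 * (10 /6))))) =-1856465 /4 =-464116.25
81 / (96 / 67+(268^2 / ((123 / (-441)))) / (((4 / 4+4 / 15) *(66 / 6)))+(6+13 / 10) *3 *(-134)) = -25835535 / 6830509651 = -0.00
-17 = -17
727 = 727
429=429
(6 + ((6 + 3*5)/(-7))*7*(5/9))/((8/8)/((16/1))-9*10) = 272/4317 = 0.06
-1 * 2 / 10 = -1 / 5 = -0.20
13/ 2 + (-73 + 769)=702.50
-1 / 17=-0.06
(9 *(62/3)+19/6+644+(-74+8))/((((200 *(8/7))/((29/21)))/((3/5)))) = 133487/48000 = 2.78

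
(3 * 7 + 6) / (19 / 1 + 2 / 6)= 81 / 58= 1.40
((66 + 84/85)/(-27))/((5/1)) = -1898/3825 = -0.50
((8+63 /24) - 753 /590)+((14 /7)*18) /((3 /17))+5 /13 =6557339 /30680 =213.73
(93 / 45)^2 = 961 / 225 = 4.27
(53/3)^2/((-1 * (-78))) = 2809/702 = 4.00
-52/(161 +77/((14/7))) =-104/399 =-0.26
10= 10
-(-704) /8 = 88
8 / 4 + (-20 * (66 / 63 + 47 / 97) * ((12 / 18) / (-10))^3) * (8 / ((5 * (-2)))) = 13699814 / 6874875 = 1.99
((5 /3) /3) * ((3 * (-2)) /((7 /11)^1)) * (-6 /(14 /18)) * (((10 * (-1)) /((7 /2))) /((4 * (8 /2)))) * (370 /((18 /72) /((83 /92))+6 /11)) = -836079750 /257593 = -3245.74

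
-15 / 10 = -3 / 2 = -1.50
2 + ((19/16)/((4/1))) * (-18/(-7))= 619/224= 2.76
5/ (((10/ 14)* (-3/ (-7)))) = 16.33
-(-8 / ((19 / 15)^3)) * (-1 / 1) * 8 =-216000 / 6859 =-31.49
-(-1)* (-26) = -26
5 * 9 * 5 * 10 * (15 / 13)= 33750 / 13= 2596.15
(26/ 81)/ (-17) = -26/ 1377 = -0.02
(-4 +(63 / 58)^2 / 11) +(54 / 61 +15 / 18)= -14722843 / 6771732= -2.17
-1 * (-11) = 11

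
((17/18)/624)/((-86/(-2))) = 17/482976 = 0.00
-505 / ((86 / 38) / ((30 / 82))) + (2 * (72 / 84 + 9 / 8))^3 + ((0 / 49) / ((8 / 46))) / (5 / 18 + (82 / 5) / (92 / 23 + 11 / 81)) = -748308147 / 38701376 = -19.34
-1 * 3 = -3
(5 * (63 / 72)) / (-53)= -35 / 424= -0.08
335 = 335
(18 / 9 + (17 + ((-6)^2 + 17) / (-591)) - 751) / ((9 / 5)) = -406.72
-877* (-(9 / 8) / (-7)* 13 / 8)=-102609 / 448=-229.04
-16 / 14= -8 / 7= -1.14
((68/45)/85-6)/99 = -1346/22275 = -0.06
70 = 70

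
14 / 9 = 1.56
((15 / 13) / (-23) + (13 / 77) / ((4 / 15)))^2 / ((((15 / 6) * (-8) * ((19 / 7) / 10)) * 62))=-2882079225 / 2854440901312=-0.00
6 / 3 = 2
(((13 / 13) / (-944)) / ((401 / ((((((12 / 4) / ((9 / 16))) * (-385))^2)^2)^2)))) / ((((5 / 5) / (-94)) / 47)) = 572468277915959129066700800000000 / 155226699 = 3687949828244167770820797.00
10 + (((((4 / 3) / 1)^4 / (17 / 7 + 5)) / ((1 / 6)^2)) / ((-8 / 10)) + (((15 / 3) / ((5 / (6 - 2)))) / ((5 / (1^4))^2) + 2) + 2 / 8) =-78803 / 11700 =-6.74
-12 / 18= -2 / 3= -0.67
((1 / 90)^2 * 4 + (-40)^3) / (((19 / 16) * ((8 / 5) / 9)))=-259199998 / 855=-303157.89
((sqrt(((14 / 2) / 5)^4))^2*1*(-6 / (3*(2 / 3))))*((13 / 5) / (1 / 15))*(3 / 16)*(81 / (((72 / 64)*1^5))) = -7584759 / 1250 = -6067.81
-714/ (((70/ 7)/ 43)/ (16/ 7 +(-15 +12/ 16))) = 146931/ 4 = 36732.75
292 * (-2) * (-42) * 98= 2403744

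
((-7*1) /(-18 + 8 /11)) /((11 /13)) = 91 /190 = 0.48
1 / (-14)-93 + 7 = -1205 / 14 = -86.07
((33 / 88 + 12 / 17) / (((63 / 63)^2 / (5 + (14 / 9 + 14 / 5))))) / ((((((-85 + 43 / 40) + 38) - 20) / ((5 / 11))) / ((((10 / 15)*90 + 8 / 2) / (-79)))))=6601280 / 116869203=0.06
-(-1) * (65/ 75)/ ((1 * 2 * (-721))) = -0.00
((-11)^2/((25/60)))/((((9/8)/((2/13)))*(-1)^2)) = 7744/195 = 39.71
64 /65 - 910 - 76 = -64026 /65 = -985.02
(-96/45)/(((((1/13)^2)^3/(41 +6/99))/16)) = -6764943458.26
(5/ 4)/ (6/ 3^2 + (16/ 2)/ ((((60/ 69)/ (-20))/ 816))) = -0.00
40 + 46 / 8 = 183 / 4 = 45.75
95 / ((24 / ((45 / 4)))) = 1425 / 32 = 44.53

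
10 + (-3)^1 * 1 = 7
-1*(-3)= 3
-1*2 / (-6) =1 / 3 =0.33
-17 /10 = -1.70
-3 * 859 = -2577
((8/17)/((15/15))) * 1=8/17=0.47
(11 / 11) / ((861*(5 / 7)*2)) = 1 / 1230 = 0.00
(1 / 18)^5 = 1 / 1889568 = 0.00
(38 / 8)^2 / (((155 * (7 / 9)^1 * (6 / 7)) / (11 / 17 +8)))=159201 / 84320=1.89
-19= -19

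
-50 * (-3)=150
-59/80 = -0.74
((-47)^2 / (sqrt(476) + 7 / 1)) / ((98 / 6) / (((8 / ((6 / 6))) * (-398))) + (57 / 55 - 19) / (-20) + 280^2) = -5802601200 / 12562551418009 + 11605202400 * sqrt(119) / 87937859926063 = 0.00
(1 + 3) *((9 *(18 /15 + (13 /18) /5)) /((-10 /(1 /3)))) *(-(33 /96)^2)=14641 /76800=0.19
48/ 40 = 6/ 5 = 1.20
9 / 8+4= 5.12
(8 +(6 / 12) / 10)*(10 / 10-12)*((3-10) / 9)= 68.87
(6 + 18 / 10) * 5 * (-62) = -2418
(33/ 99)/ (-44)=-1/ 132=-0.01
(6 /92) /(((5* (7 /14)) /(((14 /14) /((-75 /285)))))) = -57 /575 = -0.10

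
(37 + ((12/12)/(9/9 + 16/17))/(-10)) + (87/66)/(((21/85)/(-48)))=-506249/2310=-219.16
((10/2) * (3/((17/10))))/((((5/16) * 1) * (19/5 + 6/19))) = 45600/6647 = 6.86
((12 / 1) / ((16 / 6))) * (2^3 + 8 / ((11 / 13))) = 864 / 11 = 78.55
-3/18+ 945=5669/6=944.83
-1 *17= -17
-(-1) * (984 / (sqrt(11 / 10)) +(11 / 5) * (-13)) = -143 / 5 +984 * sqrt(110) / 11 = 909.61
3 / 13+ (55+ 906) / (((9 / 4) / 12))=199897 / 39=5125.56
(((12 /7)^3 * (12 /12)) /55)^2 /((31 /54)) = 161243136 /11032534975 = 0.01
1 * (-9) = -9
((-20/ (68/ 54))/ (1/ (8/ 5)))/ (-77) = 432/ 1309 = 0.33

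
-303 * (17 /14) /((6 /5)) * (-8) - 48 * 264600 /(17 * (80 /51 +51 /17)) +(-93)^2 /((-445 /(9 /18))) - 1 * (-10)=-233816999719 /1451590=-161076.47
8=8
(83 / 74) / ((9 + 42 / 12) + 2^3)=83 / 1517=0.05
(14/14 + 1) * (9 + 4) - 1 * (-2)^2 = 22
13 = 13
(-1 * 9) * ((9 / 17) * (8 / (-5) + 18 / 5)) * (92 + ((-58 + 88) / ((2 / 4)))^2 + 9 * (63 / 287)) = -35201.41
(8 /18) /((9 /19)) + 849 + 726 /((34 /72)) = 3287381 /1377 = 2387.35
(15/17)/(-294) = -5/1666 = -0.00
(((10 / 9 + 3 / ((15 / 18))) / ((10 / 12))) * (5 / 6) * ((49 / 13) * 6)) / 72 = 2597 / 1755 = 1.48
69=69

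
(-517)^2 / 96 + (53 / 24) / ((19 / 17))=5082095 / 1824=2786.24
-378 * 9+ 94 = -3308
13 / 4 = 3.25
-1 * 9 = -9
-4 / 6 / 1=-2 / 3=-0.67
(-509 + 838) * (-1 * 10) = -3290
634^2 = 401956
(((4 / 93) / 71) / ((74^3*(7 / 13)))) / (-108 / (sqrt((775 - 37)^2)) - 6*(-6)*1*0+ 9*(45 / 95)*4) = 10127 / 61668059124420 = 0.00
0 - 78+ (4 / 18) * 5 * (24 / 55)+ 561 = 15955 / 33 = 483.48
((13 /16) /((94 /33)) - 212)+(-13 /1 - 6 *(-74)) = 219.29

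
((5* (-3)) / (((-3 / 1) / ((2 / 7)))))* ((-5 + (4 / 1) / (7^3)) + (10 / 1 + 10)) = 51490 / 2401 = 21.45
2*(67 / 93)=134 / 93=1.44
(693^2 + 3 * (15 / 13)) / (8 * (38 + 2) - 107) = 2254.71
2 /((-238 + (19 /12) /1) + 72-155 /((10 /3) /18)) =-24 /12017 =-0.00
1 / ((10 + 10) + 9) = 1 / 29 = 0.03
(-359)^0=1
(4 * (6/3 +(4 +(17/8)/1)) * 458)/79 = 14885/79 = 188.42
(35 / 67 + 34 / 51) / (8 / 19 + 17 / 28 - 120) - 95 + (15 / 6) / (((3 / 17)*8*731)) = -831569201149 / 8752662384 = -95.01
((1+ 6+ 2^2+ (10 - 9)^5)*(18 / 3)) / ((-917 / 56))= -576 / 131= -4.40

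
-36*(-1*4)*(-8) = -1152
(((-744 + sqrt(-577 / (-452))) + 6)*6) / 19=-4428 / 19 + 3*sqrt(65201) / 2147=-232.70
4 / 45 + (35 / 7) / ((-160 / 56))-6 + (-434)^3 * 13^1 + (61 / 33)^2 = -2571745026111 / 2420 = -1062704556.24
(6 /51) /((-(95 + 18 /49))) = -98 /79441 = -0.00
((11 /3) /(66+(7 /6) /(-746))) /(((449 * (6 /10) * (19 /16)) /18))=7877760 /2520134179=0.00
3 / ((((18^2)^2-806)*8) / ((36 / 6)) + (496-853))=9 / 415609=0.00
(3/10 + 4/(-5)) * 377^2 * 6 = -426387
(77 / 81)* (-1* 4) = -3.80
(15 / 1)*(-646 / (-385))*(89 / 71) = 172482 / 5467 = 31.55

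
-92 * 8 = -736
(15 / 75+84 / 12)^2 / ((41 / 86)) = 111456 / 1025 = 108.74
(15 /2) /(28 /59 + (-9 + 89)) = 885 /9496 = 0.09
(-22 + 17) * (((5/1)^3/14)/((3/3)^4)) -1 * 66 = -1549/14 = -110.64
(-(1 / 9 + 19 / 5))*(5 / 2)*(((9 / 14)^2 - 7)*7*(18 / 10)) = 28402 / 35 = 811.49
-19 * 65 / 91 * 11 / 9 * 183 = -63745 / 21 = -3035.48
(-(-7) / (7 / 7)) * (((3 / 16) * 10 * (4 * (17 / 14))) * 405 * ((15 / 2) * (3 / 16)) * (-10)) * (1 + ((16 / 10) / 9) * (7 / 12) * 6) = -37695375 / 64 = -588990.23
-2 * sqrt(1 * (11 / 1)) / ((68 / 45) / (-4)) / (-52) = -45 * sqrt(11) / 442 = -0.34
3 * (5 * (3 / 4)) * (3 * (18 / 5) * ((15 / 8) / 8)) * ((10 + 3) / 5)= 9477 / 128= 74.04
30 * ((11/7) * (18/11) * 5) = 2700/7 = 385.71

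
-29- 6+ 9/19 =-656/19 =-34.53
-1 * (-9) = 9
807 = 807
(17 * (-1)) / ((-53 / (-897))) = -15249 / 53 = -287.72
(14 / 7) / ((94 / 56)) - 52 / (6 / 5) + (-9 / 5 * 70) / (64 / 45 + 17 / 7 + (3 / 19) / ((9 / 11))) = -125068897 / 1706241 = -73.30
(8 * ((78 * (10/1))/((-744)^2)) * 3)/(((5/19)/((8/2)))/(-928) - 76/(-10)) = 11460800/2575517479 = 0.00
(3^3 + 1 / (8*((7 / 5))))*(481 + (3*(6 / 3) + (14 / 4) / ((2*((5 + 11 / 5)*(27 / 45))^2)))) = 34475109899 / 2612736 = 13195.02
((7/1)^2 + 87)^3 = 2515456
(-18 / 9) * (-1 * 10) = 20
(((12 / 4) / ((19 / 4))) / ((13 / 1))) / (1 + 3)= 3 / 247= 0.01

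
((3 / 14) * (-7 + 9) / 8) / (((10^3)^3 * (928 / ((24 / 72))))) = 1 / 51968000000000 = 0.00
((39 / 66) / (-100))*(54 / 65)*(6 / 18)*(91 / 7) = -117 / 5500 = -0.02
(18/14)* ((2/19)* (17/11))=306/1463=0.21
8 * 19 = 152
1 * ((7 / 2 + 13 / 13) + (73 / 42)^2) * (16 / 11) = 53068 / 4851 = 10.94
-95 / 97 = -0.98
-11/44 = -1/4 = -0.25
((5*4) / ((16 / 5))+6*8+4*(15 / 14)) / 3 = 19.51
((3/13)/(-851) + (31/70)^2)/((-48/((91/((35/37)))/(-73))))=10616843/1974504000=0.01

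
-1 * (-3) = 3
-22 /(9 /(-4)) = 88 /9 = 9.78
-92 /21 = -4.38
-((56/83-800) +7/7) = 66261/83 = 798.33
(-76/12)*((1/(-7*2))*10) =95/21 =4.52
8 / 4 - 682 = -680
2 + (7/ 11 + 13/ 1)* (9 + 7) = 2422/ 11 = 220.18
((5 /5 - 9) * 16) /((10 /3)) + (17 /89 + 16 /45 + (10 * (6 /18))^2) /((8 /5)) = -332297 /10680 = -31.11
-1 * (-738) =738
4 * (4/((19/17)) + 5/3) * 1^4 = 1196/57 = 20.98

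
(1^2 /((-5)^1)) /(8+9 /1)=-1 /85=-0.01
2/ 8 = 1/ 4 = 0.25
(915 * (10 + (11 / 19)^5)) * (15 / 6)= 23023.78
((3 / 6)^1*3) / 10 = 3 / 20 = 0.15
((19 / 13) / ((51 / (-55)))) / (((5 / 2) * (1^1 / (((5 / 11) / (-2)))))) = 0.14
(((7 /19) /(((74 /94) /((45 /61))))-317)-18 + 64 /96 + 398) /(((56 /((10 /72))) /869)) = 8945342615 /64839096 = 137.96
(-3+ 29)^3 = 17576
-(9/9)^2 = -1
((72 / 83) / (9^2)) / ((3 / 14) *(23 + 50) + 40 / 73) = 8176 / 12360609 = 0.00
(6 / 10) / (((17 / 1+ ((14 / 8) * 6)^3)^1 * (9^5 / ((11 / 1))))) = 88 / 924805755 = 0.00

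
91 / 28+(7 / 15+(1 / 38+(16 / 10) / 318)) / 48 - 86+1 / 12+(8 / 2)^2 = -6443797 / 96672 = -66.66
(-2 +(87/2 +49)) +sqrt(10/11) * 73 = 73 * sqrt(110)/11 +181/2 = 160.10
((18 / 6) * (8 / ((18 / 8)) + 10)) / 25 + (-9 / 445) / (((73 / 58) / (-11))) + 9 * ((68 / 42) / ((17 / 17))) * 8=118.37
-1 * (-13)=13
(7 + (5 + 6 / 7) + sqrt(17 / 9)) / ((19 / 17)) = 17 * sqrt(17) / 57 + 1530 / 133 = 12.73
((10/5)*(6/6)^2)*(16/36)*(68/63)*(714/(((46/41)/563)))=213471584/621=343754.56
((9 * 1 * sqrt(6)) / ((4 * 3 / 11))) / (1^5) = 33 * sqrt(6) / 4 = 20.21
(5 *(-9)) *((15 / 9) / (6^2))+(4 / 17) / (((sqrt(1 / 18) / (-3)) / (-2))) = -25 / 12+72 *sqrt(2) / 17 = 3.91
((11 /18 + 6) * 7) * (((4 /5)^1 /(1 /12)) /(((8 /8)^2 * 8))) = 833 /15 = 55.53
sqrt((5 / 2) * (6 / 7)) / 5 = sqrt(105) / 35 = 0.29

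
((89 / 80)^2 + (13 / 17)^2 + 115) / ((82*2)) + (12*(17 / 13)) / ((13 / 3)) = 222157288761 / 51263513600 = 4.33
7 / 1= 7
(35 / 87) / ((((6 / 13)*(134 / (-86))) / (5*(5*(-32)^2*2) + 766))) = -56484155 / 1943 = -29070.59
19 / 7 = 2.71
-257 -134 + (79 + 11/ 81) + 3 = -308.86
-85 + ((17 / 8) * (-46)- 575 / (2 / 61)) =-17720.25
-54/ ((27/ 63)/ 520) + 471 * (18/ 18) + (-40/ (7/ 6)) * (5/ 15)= -455423/ 7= -65060.43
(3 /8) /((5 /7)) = 21 /40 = 0.52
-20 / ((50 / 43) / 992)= -85312 / 5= -17062.40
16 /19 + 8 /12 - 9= -427 /57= -7.49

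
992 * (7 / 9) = 771.56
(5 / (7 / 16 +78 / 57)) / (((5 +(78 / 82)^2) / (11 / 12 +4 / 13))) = 61003490 / 106262793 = 0.57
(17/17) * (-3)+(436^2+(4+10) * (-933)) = 177031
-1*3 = -3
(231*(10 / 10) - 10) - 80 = 141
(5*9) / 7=45 / 7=6.43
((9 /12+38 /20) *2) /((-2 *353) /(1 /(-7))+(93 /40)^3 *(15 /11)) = 746240 /698246671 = 0.00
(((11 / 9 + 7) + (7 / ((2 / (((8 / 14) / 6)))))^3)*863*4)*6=1539592 / 9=171065.78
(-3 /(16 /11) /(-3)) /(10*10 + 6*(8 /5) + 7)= 5 /848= 0.01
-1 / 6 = -0.17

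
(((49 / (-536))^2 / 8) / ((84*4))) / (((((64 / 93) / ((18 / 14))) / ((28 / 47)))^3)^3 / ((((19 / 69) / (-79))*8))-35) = -145993773357446307037940520801 / 2285837681197224347002624036538343424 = -0.00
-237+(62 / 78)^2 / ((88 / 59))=-31665277 / 133848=-236.58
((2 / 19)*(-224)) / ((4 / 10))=-1120 / 19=-58.95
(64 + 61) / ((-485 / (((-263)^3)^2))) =-8273218598845225 / 97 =-85290913390156.96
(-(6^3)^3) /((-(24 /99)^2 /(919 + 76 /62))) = 157798753225.55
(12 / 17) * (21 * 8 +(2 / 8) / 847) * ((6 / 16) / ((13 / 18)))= 46103985 / 748748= 61.57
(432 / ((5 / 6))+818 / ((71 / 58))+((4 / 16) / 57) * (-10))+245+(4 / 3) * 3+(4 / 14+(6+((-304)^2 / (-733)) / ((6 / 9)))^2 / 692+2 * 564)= 68787958759447187 / 26332087940130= 2612.32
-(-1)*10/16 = 5/8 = 0.62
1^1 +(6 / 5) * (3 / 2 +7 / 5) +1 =5.48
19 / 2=9.50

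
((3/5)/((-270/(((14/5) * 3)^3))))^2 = 16941456/9765625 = 1.73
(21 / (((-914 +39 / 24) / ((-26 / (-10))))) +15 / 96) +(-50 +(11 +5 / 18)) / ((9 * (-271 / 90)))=482724677 / 316484640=1.53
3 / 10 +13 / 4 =71 / 20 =3.55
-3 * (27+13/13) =-84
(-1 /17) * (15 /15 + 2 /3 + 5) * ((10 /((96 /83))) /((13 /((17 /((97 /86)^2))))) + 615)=-4578720775 /18714501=-244.66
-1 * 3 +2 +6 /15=-3 /5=-0.60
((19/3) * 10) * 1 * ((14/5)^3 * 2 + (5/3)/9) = 5654438/2025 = 2792.32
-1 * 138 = -138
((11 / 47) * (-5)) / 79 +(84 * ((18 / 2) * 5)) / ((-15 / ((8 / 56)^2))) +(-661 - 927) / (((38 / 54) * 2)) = -559742065 / 493829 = -1133.47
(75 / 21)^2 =12.76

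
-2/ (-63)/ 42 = 0.00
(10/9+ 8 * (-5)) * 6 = -700/3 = -233.33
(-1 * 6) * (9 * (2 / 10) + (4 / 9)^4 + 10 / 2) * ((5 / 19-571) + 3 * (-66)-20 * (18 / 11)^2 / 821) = 31547.11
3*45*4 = 540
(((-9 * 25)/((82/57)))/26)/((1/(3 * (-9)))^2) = -9349425/2132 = -4385.28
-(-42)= 42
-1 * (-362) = 362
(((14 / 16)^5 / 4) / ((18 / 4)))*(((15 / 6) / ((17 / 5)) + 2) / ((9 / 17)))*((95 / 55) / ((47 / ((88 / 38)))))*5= 2605085 / 41582592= 0.06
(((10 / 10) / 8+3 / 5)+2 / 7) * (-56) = -283 / 5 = -56.60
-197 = -197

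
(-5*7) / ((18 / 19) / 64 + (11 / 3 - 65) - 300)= 12768 / 131809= 0.10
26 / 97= 0.27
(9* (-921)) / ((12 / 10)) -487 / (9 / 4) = -128231 / 18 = -7123.94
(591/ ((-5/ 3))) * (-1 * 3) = 5319/ 5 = 1063.80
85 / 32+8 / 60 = 1339 / 480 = 2.79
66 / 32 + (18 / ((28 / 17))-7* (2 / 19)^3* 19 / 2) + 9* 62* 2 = 45644231 / 40432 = 1128.91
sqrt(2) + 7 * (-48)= -336 + sqrt(2)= -334.59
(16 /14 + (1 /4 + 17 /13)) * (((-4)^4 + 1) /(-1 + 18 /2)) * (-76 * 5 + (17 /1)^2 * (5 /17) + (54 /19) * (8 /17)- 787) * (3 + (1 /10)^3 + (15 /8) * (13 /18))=-164591443694621 /403104000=-408310.12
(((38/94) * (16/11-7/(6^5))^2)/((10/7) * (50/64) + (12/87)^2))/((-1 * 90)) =-1729268287674613/206806899300312960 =-0.01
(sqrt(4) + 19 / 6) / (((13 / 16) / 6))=496 / 13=38.15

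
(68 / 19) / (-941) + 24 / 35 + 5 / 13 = 8676133 / 8134945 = 1.07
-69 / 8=-8.62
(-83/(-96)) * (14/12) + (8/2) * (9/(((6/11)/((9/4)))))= 86117/576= 149.51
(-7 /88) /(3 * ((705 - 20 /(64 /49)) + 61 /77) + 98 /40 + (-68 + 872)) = -490 /17727797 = -0.00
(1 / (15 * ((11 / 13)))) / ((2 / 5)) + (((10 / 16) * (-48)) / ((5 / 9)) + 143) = 89.20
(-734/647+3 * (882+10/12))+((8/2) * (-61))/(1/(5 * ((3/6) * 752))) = -590157989/1294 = -456072.63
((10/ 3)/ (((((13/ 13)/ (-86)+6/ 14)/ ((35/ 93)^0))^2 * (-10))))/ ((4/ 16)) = -1449616/ 189003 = -7.67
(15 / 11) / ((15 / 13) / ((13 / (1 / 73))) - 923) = -185055 / 125257396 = -0.00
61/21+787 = 16588/21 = 789.90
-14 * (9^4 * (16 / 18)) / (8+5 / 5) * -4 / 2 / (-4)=-4536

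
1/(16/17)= 17/16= 1.06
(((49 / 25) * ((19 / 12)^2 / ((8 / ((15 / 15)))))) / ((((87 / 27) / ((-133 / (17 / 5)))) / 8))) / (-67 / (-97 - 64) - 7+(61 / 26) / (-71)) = 349608916111 / 38780977320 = 9.01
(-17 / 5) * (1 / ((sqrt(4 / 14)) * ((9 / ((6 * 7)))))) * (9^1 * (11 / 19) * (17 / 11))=-6069 * sqrt(14) / 95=-239.03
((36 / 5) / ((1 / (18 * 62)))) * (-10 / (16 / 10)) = -50220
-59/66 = -0.89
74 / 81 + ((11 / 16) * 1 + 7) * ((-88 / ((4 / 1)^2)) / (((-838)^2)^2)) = 1167771232839655 / 1278236079309312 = 0.91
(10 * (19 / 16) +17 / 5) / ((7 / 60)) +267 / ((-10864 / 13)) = 1418937 / 10864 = 130.61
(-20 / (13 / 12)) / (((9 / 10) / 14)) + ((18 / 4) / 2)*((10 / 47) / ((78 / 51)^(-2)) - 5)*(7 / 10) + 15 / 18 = -414518929 / 1412632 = -293.44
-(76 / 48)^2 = -361 / 144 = -2.51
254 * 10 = 2540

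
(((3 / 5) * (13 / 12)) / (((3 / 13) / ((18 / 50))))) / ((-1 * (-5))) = 507 / 2500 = 0.20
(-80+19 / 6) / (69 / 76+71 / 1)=-17518 / 16395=-1.07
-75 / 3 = -25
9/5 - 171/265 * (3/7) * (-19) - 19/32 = 383507/59360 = 6.46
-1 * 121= -121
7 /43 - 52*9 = -20117 /43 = -467.84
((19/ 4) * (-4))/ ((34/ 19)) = -361/ 34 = -10.62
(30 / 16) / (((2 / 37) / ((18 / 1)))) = 4995 / 8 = 624.38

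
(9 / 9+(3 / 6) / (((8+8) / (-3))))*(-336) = -609 / 2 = -304.50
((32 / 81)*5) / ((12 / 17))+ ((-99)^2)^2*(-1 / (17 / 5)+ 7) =2661043078462 / 4131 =644164385.97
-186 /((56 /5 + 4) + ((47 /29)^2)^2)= -219257110 /26050587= -8.42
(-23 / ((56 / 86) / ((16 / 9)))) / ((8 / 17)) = -16813 / 126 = -133.44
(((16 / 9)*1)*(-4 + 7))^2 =256 / 9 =28.44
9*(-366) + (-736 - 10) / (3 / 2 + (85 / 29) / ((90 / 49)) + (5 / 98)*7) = -44286282 / 12617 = -3510.05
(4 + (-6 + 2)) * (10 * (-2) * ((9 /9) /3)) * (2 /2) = 0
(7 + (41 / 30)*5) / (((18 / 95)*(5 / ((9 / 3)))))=1577 / 36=43.81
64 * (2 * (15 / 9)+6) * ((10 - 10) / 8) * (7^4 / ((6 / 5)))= 0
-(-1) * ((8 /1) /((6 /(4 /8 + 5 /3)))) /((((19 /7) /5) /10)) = 9100 /171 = 53.22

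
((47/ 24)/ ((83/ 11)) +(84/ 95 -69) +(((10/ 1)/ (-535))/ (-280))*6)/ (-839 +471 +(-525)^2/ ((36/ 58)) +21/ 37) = -355863774857/ 2326918015155300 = -0.00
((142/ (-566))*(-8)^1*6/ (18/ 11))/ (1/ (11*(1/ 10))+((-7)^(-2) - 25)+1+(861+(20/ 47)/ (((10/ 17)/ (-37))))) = 79140292/ 8723137947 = 0.01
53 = 53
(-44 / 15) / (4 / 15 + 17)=-44 / 259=-0.17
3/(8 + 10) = 1/6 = 0.17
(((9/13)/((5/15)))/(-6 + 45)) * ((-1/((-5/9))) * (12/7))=972/5915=0.16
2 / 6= 1 / 3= 0.33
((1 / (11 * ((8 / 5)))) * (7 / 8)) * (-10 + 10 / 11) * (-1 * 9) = 7875 / 1936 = 4.07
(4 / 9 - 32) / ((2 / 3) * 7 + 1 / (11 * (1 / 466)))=-781 / 1164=-0.67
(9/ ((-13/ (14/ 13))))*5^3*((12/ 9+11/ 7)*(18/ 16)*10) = -1029375/ 338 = -3045.49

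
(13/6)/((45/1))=13/270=0.05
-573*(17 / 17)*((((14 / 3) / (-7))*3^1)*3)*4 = 13752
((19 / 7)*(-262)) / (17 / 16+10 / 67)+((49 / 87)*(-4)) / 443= -68557530428 / 116817771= -586.88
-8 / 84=-2 / 21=-0.10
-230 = -230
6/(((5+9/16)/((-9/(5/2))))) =-1728/445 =-3.88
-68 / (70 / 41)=-1394 / 35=-39.83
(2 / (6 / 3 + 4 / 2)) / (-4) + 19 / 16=17 / 16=1.06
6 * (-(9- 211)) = 1212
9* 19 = 171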